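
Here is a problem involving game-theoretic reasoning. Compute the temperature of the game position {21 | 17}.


The game is {21 | 17}, a switch {a | b} with numbers a > b.
Cooling {a | b} by t gives {a - t | b + t}, which stops being hot when a - t = b + t, i.e. at t = (a - b)/2. So the temperature of a switch is (a - b)/2.
Temperature = (Left option - Right option) / 2
= (21 - (17)) / 2
= 4 / 2
= 2

2


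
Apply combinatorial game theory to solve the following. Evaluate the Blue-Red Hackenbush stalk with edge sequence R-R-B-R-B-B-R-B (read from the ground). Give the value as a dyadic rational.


Edges (from ground): R-R-B-R-B-B-R-B
By Berlekamp's sign-expansion rule, a Blue-Red Hackenbush stalk has the value of the surreal number whose sign sequence is the edge sequence with B -> + and R -> -.
Sign sequence: --+-++-+
Trace the sign expansion in the surreal number tree, starting from 0:
Edge 1: R (sign -) -> bounds (-inf, 0), value = -1
Edge 2: R (sign -) -> bounds (-inf, -1), value = -2
Edge 3: B (sign +) -> bounds (-2, -1), value = -3/2
Edge 4: R (sign -) -> bounds (-2, -3/2), value = -7/4
Edge 5: B (sign +) -> bounds (-7/4, -3/2), value = -13/8
Edge 6: B (sign +) -> bounds (-13/8, -3/2), value = -25/16
Edge 7: R (sign -) -> bounds (-13/8, -25/16), value = -51/32
Edge 8: B (sign +) -> bounds (-51/32, -25/16), value = -101/64
Game value = -101/64

-101/64


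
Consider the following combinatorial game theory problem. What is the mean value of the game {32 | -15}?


Game = {32 | -15}, a switch {a | b} with numbers a > b.
Its thermograph has left wall a - t and right wall b + t, which meet at t = (a - b)/2, where both equal (a + b)/2. So the mast (mean value) is at (a + b)/2.
Mean = (32 + (-15))/2 = 17/2 = 17/2

17/2


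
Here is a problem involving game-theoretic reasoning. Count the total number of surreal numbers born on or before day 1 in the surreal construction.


Day 0: {|} = 0 is born. Count = 1.
Day n: the number of surreal numbers born by day n is 2^(n+1) - 1.
By day 0: 2^1 - 1 = 1
By day 1: 2^2 - 1 = 3
By day 1: 3 surreal numbers.

3


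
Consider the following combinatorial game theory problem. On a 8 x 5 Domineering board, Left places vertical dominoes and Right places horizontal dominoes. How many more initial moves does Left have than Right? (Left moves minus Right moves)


Board is 8 x 5 (rows x cols).
Left (vertical) placements: (rows-1) * cols = 7 * 5 = 35
Right (horizontal) placements: rows * (cols-1) = 8 * 4 = 32
Advantage = Left - Right = 35 - 32 = 3

3


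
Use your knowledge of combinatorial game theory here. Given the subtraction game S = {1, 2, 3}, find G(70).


The subtraction set is S = {1, 2, 3}.
G(k) = mex{ G(k - s) : s in S, s <= k }. We compute iteratively: G(0) = 0.
G(1) = mex({0}) = 1
G(2) = mex({0, 1}) = 2
G(3) = mex({0, 1, 2}) = 3
G(4) = mex({1, 2, 3}) = 0
G(5) = mex({0, 2, 3}) = 1
G(6) = mex({0, 1, 3}) = 2
Observe that G(4)..G(6) = 0, 1, 2 repeats G(0)..G(2) = 0, 1, 2.
For k >= max(S) = 3, G(k) is determined by the previous 3 values G(k-3)..G(k-1); a window of 3 consecutive values has recurred shifted by 4, so by induction G(k + 4) = G(k) for all k >= 0: the sequence is periodic from the start with period 4.
One period: G(0..3) = 0, 1, 2, 3.
70 mod 4 = 2, so G(70) = G(2) = 2.

2


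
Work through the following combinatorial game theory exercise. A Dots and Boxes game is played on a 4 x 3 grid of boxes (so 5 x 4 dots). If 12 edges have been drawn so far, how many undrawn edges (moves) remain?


Grid: 4 x 3 boxes, i.e. 5 rows and 4 columns of dots.
Horizontal edges: (rows + 1) * cols = 5 * 3 = 15
Vertical edges: rows * (cols + 1) = 4 * 4 = 16
Total edges: 15 + 16 = 31
Edges drawn: 12
Remaining: 31 - 12 = 19

19


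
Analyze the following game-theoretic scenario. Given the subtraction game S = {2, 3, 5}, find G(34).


The subtraction set is S = {2, 3, 5}.
G(k) = mex{ G(k - s) : s in S, s <= k }. We compute iteratively: G(0) = 0.
G(1) = mex({}) = 0
G(2) = mex({0}) = 1
G(3) = mex({0}) = 1
G(4) = mex({0, 1}) = 2
G(5) = mex({0, 1}) = 2
G(6) = mex({0, 1, 2}) = 3
G(7) = mex({1, 2}) = 0
G(8) = mex({1, 2, 3}) = 0
G(9) = mex({0, 2, 3}) = 1
G(10) = mex({0, 2}) = 1
G(11) = mex({0, 1, 3}) = 2
Observe that G(7)..G(11) = 0, 0, 1, 1, 2 repeats G(0)..G(4) = 0, 0, 1, 1, 2.
For k >= max(S) = 5, G(k) is determined by the previous 5 values G(k-5)..G(k-1); a window of 5 consecutive values has recurred shifted by 7, so by induction G(k + 7) = G(k) for all k >= 0: the sequence is periodic from the start with period 7.
One period: G(0..6) = 0, 0, 1, 1, 2, 2, 3.
34 mod 7 = 6, so G(34) = G(6) = 3.

3


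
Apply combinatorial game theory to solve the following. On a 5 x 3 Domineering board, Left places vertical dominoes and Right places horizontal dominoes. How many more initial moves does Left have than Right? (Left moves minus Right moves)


Board is 5 x 3 (rows x cols).
Left (vertical) placements: (rows-1) * cols = 4 * 3 = 12
Right (horizontal) placements: rows * (cols-1) = 5 * 2 = 10
Advantage = Left - Right = 12 - 10 = 2

2


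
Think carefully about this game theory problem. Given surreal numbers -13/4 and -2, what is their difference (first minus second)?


x = -13/4, y = -2
Converting to common denominator: 4
x = -13/4, y = -8/4
x - y = -13/4 - -2 = -5/4

-5/4


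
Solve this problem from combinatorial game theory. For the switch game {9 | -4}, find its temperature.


The game is {9 | -4}, a switch {a | b} with numbers a > b.
Cooling {a | b} by t gives {a - t | b + t}, which stops being hot when a - t = b + t, i.e. at t = (a - b)/2. So the temperature of a switch is (a - b)/2.
Temperature = (Left option - Right option) / 2
= (9 - (-4)) / 2
= 13 / 2
= 13/2

13/2


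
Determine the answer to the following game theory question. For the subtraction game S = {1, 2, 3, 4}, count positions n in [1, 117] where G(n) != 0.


Subtraction set S = {1, 2, 3, 4}, so G(n) = n mod 5.
G(n) = 0 when n is a multiple of 5.
Multiples of 5 in [1, 117]: 23
N-positions (nonzero Grundy) = 117 - 23 = 94

94


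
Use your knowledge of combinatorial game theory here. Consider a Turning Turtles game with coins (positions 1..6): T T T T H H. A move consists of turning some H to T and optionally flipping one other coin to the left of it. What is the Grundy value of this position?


Coins: T T T T H H
Key fact: a single head at position k behaves exactly like a Nim heap of size k (turning it to T and optionally flipping a coin at j < k corresponds to moving the heap from k to j, or to 0), and heads combine as a disjunctive sum (two heads at the same place would cancel, matching j XOR j = 0). So the Nim-value is the XOR of the 1-indexed positions of the heads.
Face-up positions (1-indexed): [5, 6]
XOR 0 with 5: 0 XOR 5 = 5
XOR 5 with 6: 5 XOR 6 = 3
Nim-value = 3

3


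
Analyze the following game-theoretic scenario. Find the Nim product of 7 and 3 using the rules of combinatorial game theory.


Nim multiplication is bilinear over XOR: (u XOR v) * w = (u*w) XOR (v*w).
So we split each operand into its bit components and XOR the pairwise Nim products.
7 = 1 + 2 + 4 (as XOR of powers of 2).
3 = 1 + 2 (as XOR of powers of 2).
Using the standard Nim-product table on single bits:
  2*2 = 3,   2*4 = 8,   2*8 = 12,
  4*4 = 6,   4*8 = 11,  8*8 = 13,
and  1*x = x (identity), k*l = l*k (commutative).
Pairwise Nim products:
  1 * 1 = 1
  1 * 2 = 2
  2 * 1 = 2
  2 * 2 = 3
  4 * 1 = 4
  4 * 2 = 8
XOR them: 1 XOR 2 XOR 2 XOR 3 XOR 4 XOR 8 = 14.
Result: 7 * 3 = 14 (in Nim).

14


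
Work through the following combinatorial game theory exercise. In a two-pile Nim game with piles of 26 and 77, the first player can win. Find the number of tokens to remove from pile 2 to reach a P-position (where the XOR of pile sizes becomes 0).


Piles: 26 and 77
Current XOR: 26 XOR 77 = 87 (non-zero, so this is an N-position).
To make the XOR zero, we need to find a move that balances the piles.
For pile 2 (size 77): target = 77 XOR 87 = 26
We reduce pile 2 from 77 to 26.
Tokens removed: 77 - 26 = 51
Verification: 26 XOR 26 = 0

51


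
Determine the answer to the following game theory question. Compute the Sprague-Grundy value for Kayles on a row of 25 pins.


Kayles: a move removes 1 or 2 adjacent pins from a contiguous row.
Removing pins from a row of k leaves two independent rows (a, b) with a + b = k - 1 (one pin) or a + b = k - 2 (two pins); an end removal gives a = 0.
By Sprague-Grundy, G(k) = mex{ G(a) XOR G(b) } over all these splits. G(0) = 0.
G(1): splits (0,0):0^0=0 -> mex({0}) = 1
G(2): splits (0,1):0^1=1 (0,0):0^0=0 -> mex({0, 1}) = 2
G(3): splits (0,2):0^2=2 (1,1):1^1=0 (0,1):0^1=1 -> mex({0, 1, 2}) = 3
G(4): splits (0,3):0^3=3 (1,2):1^2=3 (0,2):0^2=2 (1,1):1^1=0 -> mex({0, 2, 3}) = 1
G(5): splits (0,4):0^1=1 (1,3):1^3=2 (2,2):2^2=0 (0,3):0^3=3 (1,2):1^2=3 -> mex({0, 1, 2, 3}) = 4
G(6) = mex({0, 1, 2, 4}) = 3
G(7) = mex({0, 1, 3, 4, 5}) = 2
G(8) = mex({0, 2, 3, 5, 6}) = 1
G(9) = mex({0, 1, 2, 3, 6, 7}) = 4
G(10) = mex({0, 1, 3, 4, 5, 7}) = 2
G(11) = mex({0, 1, 2, 3, 4, 5}) = 6
G(12) = mex({0, 1, 2, 3, 5, 6, 7}) = 4
G(13) = mex({0, 2, 3, 4, 6, 7}) = 1
G(14) = mex({0, 1, 4, 5, 6, 7}) = 2
G(15) = mex({0, 1, 2, 3, 4, 5, 6}) = 7
G(16) = mex({0, 2, 3, 5, 6, 7}) = 1
G(17) = mex({0, 1, 2, 3, 5, 6, 7}) = 4
G(18) = mex({0, 1, 2, 4, 5, 6}) = 3
G(19) = mex({0, 1, 3, 4, 5, 7}) = 2
G(20) = mex({0, 2, 3, 4, 5, 6, 7}) = 1
G(21) = mex({0, 1, 2, 3, 5, 6, 7}) = 4
G(22) = mex({0, 1, 2, 3, 4, 5, 7}) = 6
G(23) = mex({0, 1, 2, 3, 4, 5, 6}) = 7
G(24) = mex({0, 1, 2, 3, 5, 6, 7}) = 4
G(25) = mex({0, 2, 3, 4, 6, 7}) = 1
Therefore G(25) = 1.

1


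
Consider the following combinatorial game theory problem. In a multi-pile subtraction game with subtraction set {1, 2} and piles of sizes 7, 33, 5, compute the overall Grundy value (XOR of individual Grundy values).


Subtraction set: {1, 2}
For this subtraction set, G(n) = n mod 3 (period = max + 1 = 3).
Pile 1 (size 7): G(7) = 7 mod 3 = 1
Pile 2 (size 33): G(33) = 33 mod 3 = 0
Pile 3 (size 5): G(5) = 5 mod 3 = 2
Total Grundy value = XOR of all: 1 XOR 0 XOR 2 = 3

3


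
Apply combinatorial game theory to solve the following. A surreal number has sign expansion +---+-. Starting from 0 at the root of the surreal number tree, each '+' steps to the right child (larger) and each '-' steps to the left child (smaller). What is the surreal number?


Sign expansion: +---+-
Rule: track bounds (lo, hi), initially (-inf, +inf). On '+', the current value becomes lo and we move to the simplest number in (value, hi): value + 1 if hi = +inf, otherwise the midpoint (value + hi)/2. On '-', the current value becomes hi and we move to value - 1 if lo = -inf, otherwise the midpoint (lo + value)/2.
Start at 0.
Step 1: sign = +, move right. Bounds: (0, +inf). Value = 1
Step 2: sign = -, move left. Bounds: (0, 1). Value = 1/2
Step 3: sign = -, move left. Bounds: (0, 1/2). Value = 1/4
Step 4: sign = -, move left. Bounds: (0, 1/4). Value = 1/8
Step 5: sign = +, move right. Bounds: (1/8, 1/4). Value = 3/16
Step 6: sign = -, move left. Bounds: (1/8, 3/16). Value = 5/32
The surreal number with sign expansion +---+- is 5/32.

5/32


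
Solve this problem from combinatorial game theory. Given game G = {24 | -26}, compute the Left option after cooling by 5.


Original game: {24 | -26} (a switch {a | b} with a > b).
Cooling by t (for t below the temperature (a - b)/2 = 25) taxes each move by t: {a | b} cooled by t is {a - t | b + t}.
Cooling amount: t = 5
Cooled Left option: 24 - 5 = 19
Cooled Right option: -26 + 5 = -21
Cooled game: {19 | -21}
Left option = 19

19


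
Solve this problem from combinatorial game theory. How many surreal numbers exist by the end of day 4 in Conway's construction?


Day 0: {|} = 0 is born. Count = 1.
Day n: the number of surreal numbers born by day n is 2^(n+1) - 1.
By day 0: 2^1 - 1 = 1
By day 1: 2^2 - 1 = 3
By day 2: 2^3 - 1 = 7
By day 3: 2^4 - 1 = 15
By day 4: 2^5 - 1 = 31
By day 4: 31 surreal numbers.

31


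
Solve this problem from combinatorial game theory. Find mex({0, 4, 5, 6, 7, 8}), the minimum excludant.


Set = {0, 4, 5, 6, 7, 8}
0 is in the set.
1 is NOT in the set. This is the mex.
mex = 1

1


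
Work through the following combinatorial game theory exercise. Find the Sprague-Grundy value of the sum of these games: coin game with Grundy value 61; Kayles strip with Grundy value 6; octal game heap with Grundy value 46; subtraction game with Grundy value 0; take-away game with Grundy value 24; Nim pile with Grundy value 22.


By the Sprague-Grundy theorem, the Grundy value of a sum of games is the XOR of individual Grundy values.
coin game: Grundy value = 61. Running XOR: 0 XOR 61 = 61
Kayles strip: Grundy value = 6. Running XOR: 61 XOR 6 = 59
octal game heap: Grundy value = 46. Running XOR: 59 XOR 46 = 21
subtraction game: Grundy value = 0. Running XOR: 21 XOR 0 = 21
take-away game: Grundy value = 24. Running XOR: 21 XOR 24 = 13
Nim pile: Grundy value = 22. Running XOR: 13 XOR 22 = 27
The combined Grundy value is 27.

27


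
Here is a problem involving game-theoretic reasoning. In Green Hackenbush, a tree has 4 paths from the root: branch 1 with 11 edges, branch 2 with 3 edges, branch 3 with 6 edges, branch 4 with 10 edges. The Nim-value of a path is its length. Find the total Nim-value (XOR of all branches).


The tree has 4 branches from the ground vertex.
In Green Hackenbush, the Nim-value of a simple path of length k is k.
Branch 1: length 11, Nim-value = 11
Branch 2: length 3, Nim-value = 3
Branch 3: length 6, Nim-value = 6
Branch 4: length 10, Nim-value = 10
Total Nim-value = XOR of all branch values:
0 XOR 11 = 11
11 XOR 3 = 8
8 XOR 6 = 14
14 XOR 10 = 4
Nim-value of the tree = 4

4


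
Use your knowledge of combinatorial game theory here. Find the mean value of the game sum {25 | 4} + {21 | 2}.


G1 = {25 | 4}, G2 = {21 | 2}
Each is a switch {a | b} with numbers a > b; its mean value is (a + b)/2, and mean value is additive over game sums: m(G1 + G2) = m(G1) + m(G2).
Mean of G1 = (25 + (4))/2 = 29/2 = 29/2
Mean of G2 = (21 + (2))/2 = 23/2 = 23/2
Mean of G1 + G2 = 29/2 + 23/2 = 26

26


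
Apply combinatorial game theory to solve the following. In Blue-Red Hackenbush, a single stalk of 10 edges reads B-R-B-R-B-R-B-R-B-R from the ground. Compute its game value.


Edges (from ground): B-R-B-R-B-R-B-R-B-R
By Berlekamp's sign-expansion rule, a Blue-Red Hackenbush stalk has the value of the surreal number whose sign sequence is the edge sequence with B -> + and R -> -.
Sign sequence: +-+-+-+-+-
Trace the sign expansion in the surreal number tree, starting from 0:
Edge 1: B (sign +) -> bounds (0, +inf), value = 1
Edge 2: R (sign -) -> bounds (0, 1), value = 1/2
Edge 3: B (sign +) -> bounds (1/2, 1), value = 3/4
Edge 4: R (sign -) -> bounds (1/2, 3/4), value = 5/8
Edge 5: B (sign +) -> bounds (5/8, 3/4), value = 11/16
Edge 6: R (sign -) -> bounds (5/8, 11/16), value = 21/32
Edge 7: B (sign +) -> bounds (21/32, 11/16), value = 43/64
Edge 8: R (sign -) -> bounds (21/32, 43/64), value = 85/128
Edge 9: B (sign +) -> bounds (85/128, 43/64), value = 171/256
Edge 10: R (sign -) -> bounds (85/128, 171/256), value = 341/512
Game value = 341/512

341/512


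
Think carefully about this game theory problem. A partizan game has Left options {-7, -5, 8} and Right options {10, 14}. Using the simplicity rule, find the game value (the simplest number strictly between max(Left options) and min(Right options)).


Left options: {-7, -5, 8}, max = 8
Right options: {10, 14}, min = 10
All options are numbers and max(Left) < min(Right), so by the simplicity theorem the value is the simplest (earliest-born) number strictly between 8 and 10.
The only integer strictly between 8 and 10 is 9.
No non-integer in the interval can be simpler: if x is a non-integer in the interval, then floor(x) or ceil(x) also lies in the interval (the interval contains an integer), and both are proper prefixes of x's sign expansion, i.e. born earlier. So the game value is 9.
Game value = 9

9


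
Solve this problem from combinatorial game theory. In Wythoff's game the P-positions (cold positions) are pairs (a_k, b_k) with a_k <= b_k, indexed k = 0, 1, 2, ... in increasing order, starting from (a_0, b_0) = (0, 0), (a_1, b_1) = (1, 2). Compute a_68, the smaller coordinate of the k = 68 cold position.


By Wythoff's theorem, a_k = floor(k * phi) and b_k = floor(k * phi^2) = a_k + k, where phi = (1 + sqrt(5))/2 is the golden ratio.
phi = (1 + sqrt(5))/2 = 1.618034
k = 68
k * phi = 68 * 1.618034 = 110.026311
a_68 = floor(k * phi) = 110

110


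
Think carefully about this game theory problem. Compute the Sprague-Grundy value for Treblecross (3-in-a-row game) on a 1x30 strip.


Treblecross: place X on empty cells; 3-in-a-row wins.
Playing within two cells of an existing X lets the opponent win at once, so sensible play treats the cells i-2..i+2 around each X as dead. The player left with no safe cell loses, so this is a normal-play take-away game on strips of safe cells.
Placing X at cell i (0-indexed) of a strip of k safe cells leaves independent strips of sizes max(0, i-2) and max(0, k-i-3). Hence G(k) = mex{ G(max(0,i-2)) XOR G(max(0,k-i-3)) : 0 <= i < k }, with G(0) = 0.
G(1): splits (0,0):0^0=0 -> mex({0}) = 1
G(2): splits (0,0):0^0=0 -> mex({0}) = 1
G(3): splits (0,0):0^0=0 -> mex({0}) = 1
G(4): splits (0,1):0^1=1 (0,0):0^0=0 -> mex({0, 1}) = 2
G(5): splits (0,2):0^1=1 (0,1):0^1=1 (0,0):0^0=0 -> mex({0, 1}) = 2
G(6) = mex({1}) = 0
G(7) = mex({0, 1, 2}) = 3
G(8) = mex({0, 1, 2}) = 3
G(9) = mex({0, 2}) = 1
G(10) = mex({0, 2, 3}) = 1
G(11) = mex({0, 3}) = 1
G(12) = mex({1, 3}) = 0
G(13) = mex({0, 1, 2, 3}) = 4
G(14) = mex({0, 1, 2}) = 3
G(15) = mex({0, 1, 2}) = 3
G(16) = mex({0, 1, 2, 4}) = 3
G(17) = mex({0, 1, 3, 4}) = 2
G(18) = mex({0, 1, 3, 4}) = 2
G(19) = mex({0, 1, 3, 5}) = 2
G(20) = mex({0, 1, 2, 3, 5}) = 4
G(21) = mex({0, 1, 2, 3, 5}) = 4
G(22) = mex({1, 2, 6}) = 0
G(23) = mex({0, 1, 2, 3, 4, 6}) = 5
G(24) = mex({0, 1, 2, 3, 4}) = 5
G(25) = mex({0, 1, 3, 4, 7}) = 2
G(26) = mex({0, 1, 3, 4, 5, 7}) = 2
G(27) = mex({0, 1, 3, 5}) = 2
G(28) = mex({0, 1, 2, 5}) = 3
G(29) = mex({0, 1, 2, 4, 5, 6}) = 3
G(30) = mex({1, 2, 4, 6}) = 0
Therefore G(30) = 0.

0


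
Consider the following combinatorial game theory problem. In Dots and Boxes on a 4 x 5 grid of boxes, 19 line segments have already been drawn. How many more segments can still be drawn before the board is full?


Grid: 4 x 5 boxes, i.e. 5 rows and 6 columns of dots.
Horizontal edges: (rows + 1) * cols = 5 * 5 = 25
Vertical edges: rows * (cols + 1) = 4 * 6 = 24
Total edges: 25 + 24 = 49
Edges drawn: 19
Remaining: 49 - 19 = 30

30


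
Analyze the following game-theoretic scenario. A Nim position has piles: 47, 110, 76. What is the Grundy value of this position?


We need the XOR (exclusive or) of all pile sizes.
After XOR-ing pile 1 (size 47): 0 XOR 47 = 47
After XOR-ing pile 2 (size 110): 47 XOR 110 = 65
After XOR-ing pile 3 (size 76): 65 XOR 76 = 13
The Nim-value of this position is 13.

13


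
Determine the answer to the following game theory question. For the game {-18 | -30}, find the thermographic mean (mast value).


Game = {-18 | -30}, a switch {a | b} with numbers a > b.
Its thermograph has left wall a - t and right wall b + t, which meet at t = (a - b)/2, where both equal (a + b)/2. So the mast (mean value) is at (a + b)/2.
Mean = (-18 + (-30))/2 = -48/2 = -24

-24


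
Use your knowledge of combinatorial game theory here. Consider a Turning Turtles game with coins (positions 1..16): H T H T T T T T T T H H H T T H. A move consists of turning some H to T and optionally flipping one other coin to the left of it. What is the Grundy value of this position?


Coins: H T H T T T T T T T H H H T T H
Key fact: a single head at position k behaves exactly like a Nim heap of size k (turning it to T and optionally flipping a coin at j < k corresponds to moving the heap from k to j, or to 0), and heads combine as a disjunctive sum (two heads at the same place would cancel, matching j XOR j = 0). So the Nim-value is the XOR of the 1-indexed positions of the heads.
Face-up positions (1-indexed): [1, 3, 11, 12, 13, 16]
XOR 0 with 1: 0 XOR 1 = 1
XOR 1 with 3: 1 XOR 3 = 2
XOR 2 with 11: 2 XOR 11 = 9
XOR 9 with 12: 9 XOR 12 = 5
XOR 5 with 13: 5 XOR 13 = 8
XOR 8 with 16: 8 XOR 16 = 24
Nim-value = 24

24


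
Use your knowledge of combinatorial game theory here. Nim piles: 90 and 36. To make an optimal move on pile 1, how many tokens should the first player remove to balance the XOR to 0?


Piles: 90 and 36
Current XOR: 90 XOR 36 = 126 (non-zero, so this is an N-position).
To make the XOR zero, we need to find a move that balances the piles.
For pile 1 (size 90): target = 90 XOR 126 = 36
We reduce pile 1 from 90 to 36.
Tokens removed: 90 - 36 = 54
Verification: 36 XOR 36 = 0

54


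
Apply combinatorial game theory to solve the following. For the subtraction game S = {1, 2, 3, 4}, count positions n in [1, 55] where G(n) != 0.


Subtraction set S = {1, 2, 3, 4}, so G(n) = n mod 5.
G(n) = 0 when n is a multiple of 5.
Multiples of 5 in [1, 55]: 11
N-positions (nonzero Grundy) = 55 - 11 = 44

44


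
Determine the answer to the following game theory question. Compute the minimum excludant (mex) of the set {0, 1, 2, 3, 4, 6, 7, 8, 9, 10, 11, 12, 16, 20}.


Set = {0, 1, 2, 3, 4, 6, 7, 8, 9, 10, 11, 12, 16, 20}
0 is in the set.
1 is in the set.
2 is in the set.
3 is in the set.
4 is in the set.
5 is NOT in the set. This is the mex.
mex = 5

5


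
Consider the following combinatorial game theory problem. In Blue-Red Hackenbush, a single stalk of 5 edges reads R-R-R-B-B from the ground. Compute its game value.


Edges (from ground): R-R-R-B-B
By Berlekamp's sign-expansion rule, a Blue-Red Hackenbush stalk has the value of the surreal number whose sign sequence is the edge sequence with B -> + and R -> -.
Sign sequence: ---++
Trace the sign expansion in the surreal number tree, starting from 0:
Edge 1: R (sign -) -> bounds (-inf, 0), value = -1
Edge 2: R (sign -) -> bounds (-inf, -1), value = -2
Edge 3: R (sign -) -> bounds (-inf, -2), value = -3
Edge 4: B (sign +) -> bounds (-3, -2), value = -5/2
Edge 5: B (sign +) -> bounds (-5/2, -2), value = -9/4
Game value = -9/4

-9/4


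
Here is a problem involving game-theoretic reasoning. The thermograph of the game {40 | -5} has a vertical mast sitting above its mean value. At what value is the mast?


Game = {40 | -5}, a switch {a | b} with numbers a > b.
Its thermograph has left wall a - t and right wall b + t, which meet at t = (a - b)/2, where both equal (a + b)/2. So the mast (mean value) is at (a + b)/2.
Mean = (40 + (-5))/2 = 35/2 = 35/2

35/2


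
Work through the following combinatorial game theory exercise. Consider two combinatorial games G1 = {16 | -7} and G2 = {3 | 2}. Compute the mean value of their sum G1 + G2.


G1 = {16 | -7}, G2 = {3 | 2}
Each is a switch {a | b} with numbers a > b; its mean value is (a + b)/2, and mean value is additive over game sums: m(G1 + G2) = m(G1) + m(G2).
Mean of G1 = (16 + (-7))/2 = 9/2 = 9/2
Mean of G2 = (3 + (2))/2 = 5/2 = 5/2
Mean of G1 + G2 = 9/2 + 5/2 = 7

7


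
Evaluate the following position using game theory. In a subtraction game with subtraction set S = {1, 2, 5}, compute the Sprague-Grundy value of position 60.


The subtraction set is S = {1, 2, 5}.
G(k) = mex{ G(k - s) : s in S, s <= k }. We compute iteratively: G(0) = 0.
G(1) = mex({0}) = 1
G(2) = mex({0, 1}) = 2
G(3) = mex({1, 2}) = 0
G(4) = mex({0, 2}) = 1
G(5) = mex({0, 1}) = 2
G(6) = mex({1, 2}) = 0
G(7) = mex({0, 2}) = 1
Observe that G(3)..G(7) = 0, 1, 2, 0, 1 repeats G(0)..G(4) = 0, 1, 2, 0, 1.
For k >= max(S) = 5, G(k) is determined by the previous 5 values G(k-5)..G(k-1); a window of 5 consecutive values has recurred shifted by 3, so by induction G(k + 3) = G(k) for all k >= 0: the sequence is periodic from the start with period 3.
One period: G(0..2) = 0, 1, 2.
60 mod 3 = 0, so G(60) = G(0) = 0.

0


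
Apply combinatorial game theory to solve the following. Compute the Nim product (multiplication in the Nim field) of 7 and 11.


Nim multiplication is bilinear over XOR: (u XOR v) * w = (u*w) XOR (v*w).
So we split each operand into its bit components and XOR the pairwise Nim products.
7 = 1 + 2 + 4 (as XOR of powers of 2).
11 = 1 + 2 + 8 (as XOR of powers of 2).
Using the standard Nim-product table on single bits:
  2*2 = 3,   2*4 = 8,   2*8 = 12,
  4*4 = 6,   4*8 = 11,  8*8 = 13,
and  1*x = x (identity), k*l = l*k (commutative).
Pairwise Nim products:
  1 * 1 = 1
  1 * 2 = 2
  1 * 8 = 8
  2 * 1 = 2
  2 * 2 = 3
  2 * 8 = 12
  4 * 1 = 4
  4 * 2 = 8
  4 * 8 = 11
XOR them: 1 XOR 2 XOR 8 XOR 2 XOR 3 XOR 12 XOR 4 XOR 8 XOR 11 = 1.
Result: 7 * 11 = 1 (in Nim).

1


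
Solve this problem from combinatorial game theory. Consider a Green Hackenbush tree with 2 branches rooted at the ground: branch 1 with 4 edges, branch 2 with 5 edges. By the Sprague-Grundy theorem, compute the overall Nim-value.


The tree has 2 branches from the ground vertex.
In Green Hackenbush, the Nim-value of a simple path of length k is k.
Branch 1: length 4, Nim-value = 4
Branch 2: length 5, Nim-value = 5
Total Nim-value = XOR of all branch values:
0 XOR 4 = 4
4 XOR 5 = 1
Nim-value of the tree = 1

1


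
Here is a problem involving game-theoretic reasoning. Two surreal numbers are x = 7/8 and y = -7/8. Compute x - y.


x = 7/8, y = -7/8
Converting to common denominator: 8
x = 7/8, y = -7/8
x - y = 7/8 - -7/8 = 7/4

7/4


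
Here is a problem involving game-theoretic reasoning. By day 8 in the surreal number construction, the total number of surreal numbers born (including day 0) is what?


Day 0: {|} = 0 is born. Count = 1.
Day n: the number of surreal numbers born by day n is 2^(n+1) - 1.
By day 0: 2^1 - 1 = 1
By day 1: 2^2 - 1 = 3
By day 2: 2^3 - 1 = 7
By day 3: 2^4 - 1 = 15
By day 4: 2^5 - 1 = 31
By day 5: 2^6 - 1 = 63
By day 6: 2^7 - 1 = 127
By day 7: 2^8 - 1 = 255
By day 8: 2^9 - 1 = 511
By day 8: 511 surreal numbers.

511


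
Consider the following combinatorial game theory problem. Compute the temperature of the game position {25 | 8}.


The game is {25 | 8}, a switch {a | b} with numbers a > b.
Cooling {a | b} by t gives {a - t | b + t}, which stops being hot when a - t = b + t, i.e. at t = (a - b)/2. So the temperature of a switch is (a - b)/2.
Temperature = (Left option - Right option) / 2
= (25 - (8)) / 2
= 17 / 2
= 17/2

17/2


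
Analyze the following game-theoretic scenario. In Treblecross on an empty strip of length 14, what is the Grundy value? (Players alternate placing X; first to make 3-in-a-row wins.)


Treblecross: place X on empty cells; 3-in-a-row wins.
Playing within two cells of an existing X lets the opponent win at once, so sensible play treats the cells i-2..i+2 around each X as dead. The player left with no safe cell loses, so this is a normal-play take-away game on strips of safe cells.
Placing X at cell i (0-indexed) of a strip of k safe cells leaves independent strips of sizes max(0, i-2) and max(0, k-i-3). Hence G(k) = mex{ G(max(0,i-2)) XOR G(max(0,k-i-3)) : 0 <= i < k }, with G(0) = 0.
G(1): splits (0,0):0^0=0 -> mex({0}) = 1
G(2): splits (0,0):0^0=0 -> mex({0}) = 1
G(3): splits (0,0):0^0=0 -> mex({0}) = 1
G(4): splits (0,1):0^1=1 (0,0):0^0=0 -> mex({0, 1}) = 2
G(5): splits (0,2):0^1=1 (0,1):0^1=1 (0,0):0^0=0 -> mex({0, 1}) = 2
G(6) = mex({1}) = 0
G(7) = mex({0, 1, 2}) = 3
G(8) = mex({0, 1, 2}) = 3
G(9) = mex({0, 2}) = 1
G(10) = mex({0, 2, 3}) = 1
G(11) = mex({0, 3}) = 1
G(12) = mex({1, 3}) = 0
G(13) = mex({0, 1, 2, 3}) = 4
G(14) = mex({0, 1, 2}) = 3
Therefore G(14) = 3.

3


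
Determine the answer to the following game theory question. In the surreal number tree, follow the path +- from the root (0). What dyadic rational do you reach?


Sign expansion: +-
Rule: track bounds (lo, hi), initially (-inf, +inf). On '+', the current value becomes lo and we move to the simplest number in (value, hi): value + 1 if hi = +inf, otherwise the midpoint (value + hi)/2. On '-', the current value becomes hi and we move to value - 1 if lo = -inf, otherwise the midpoint (lo + value)/2.
Start at 0.
Step 1: sign = +, move right. Bounds: (0, +inf). Value = 1
Step 2: sign = -, move left. Bounds: (0, 1). Value = 1/2
The surreal number with sign expansion +- is 1/2.

1/2


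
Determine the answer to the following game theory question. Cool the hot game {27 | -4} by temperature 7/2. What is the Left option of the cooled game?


Original game: {27 | -4} (a switch {a | b} with a > b).
Cooling by t (for t below the temperature (a - b)/2 = 31/2) taxes each move by t: {a | b} cooled by t is {a - t | b + t}.
Cooling amount: t = 7/2
Cooled Left option: 27 - 7/2 = 47/2
Cooled Right option: -4 + 7/2 = -1/2
Cooled game: {47/2 | -1/2}
Left option = 47/2

47/2


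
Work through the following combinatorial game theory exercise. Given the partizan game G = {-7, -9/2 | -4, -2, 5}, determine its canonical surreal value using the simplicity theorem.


Left options: {-7, -9/2}, max = -9/2
Right options: {-4, -2, 5}, min = -4
All options are numbers and max(Left) < min(Right), so by the simplicity theorem the value is the simplest (earliest-born) number strictly between -9/2 and -4.
No integer lies strictly between -9/2 and -4, so the value is the dyadic rational m/2^k in the interval with the smallest k (then m odd); search k = 1, 2, ...:
Denominator 2: no odd multiple of 1/2 lies strictly between -9/2 and -4.
Denominator 4: -17/4 lies strictly between -9/2 and -4 -- found.
The simplest number in the interval is -17/4.
Game value = -17/4

-17/4


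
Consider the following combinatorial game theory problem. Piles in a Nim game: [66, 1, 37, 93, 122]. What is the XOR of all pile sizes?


We need the XOR (exclusive or) of all pile sizes.
After XOR-ing pile 1 (size 66): 0 XOR 66 = 66
After XOR-ing pile 2 (size 1): 66 XOR 1 = 67
After XOR-ing pile 3 (size 37): 67 XOR 37 = 102
After XOR-ing pile 4 (size 93): 102 XOR 93 = 59
After XOR-ing pile 5 (size 122): 59 XOR 122 = 65
The Nim-value of this position is 65.

65


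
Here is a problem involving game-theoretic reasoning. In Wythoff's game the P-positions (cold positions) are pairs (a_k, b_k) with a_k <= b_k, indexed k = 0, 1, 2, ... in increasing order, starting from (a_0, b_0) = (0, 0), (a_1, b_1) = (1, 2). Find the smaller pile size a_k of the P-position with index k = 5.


By Wythoff's theorem, a_k = floor(k * phi) and b_k = floor(k * phi^2) = a_k + k, where phi = (1 + sqrt(5))/2 is the golden ratio.
phi = (1 + sqrt(5))/2 = 1.618034
k = 5
k * phi = 5 * 1.618034 = 8.090170
a_5 = floor(k * phi) = 8

8


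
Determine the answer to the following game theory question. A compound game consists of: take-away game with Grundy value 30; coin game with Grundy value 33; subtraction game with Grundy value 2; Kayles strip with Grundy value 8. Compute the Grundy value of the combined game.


By the Sprague-Grundy theorem, the Grundy value of a sum of games is the XOR of individual Grundy values.
take-away game: Grundy value = 30. Running XOR: 0 XOR 30 = 30
coin game: Grundy value = 33. Running XOR: 30 XOR 33 = 63
subtraction game: Grundy value = 2. Running XOR: 63 XOR 2 = 61
Kayles strip: Grundy value = 8. Running XOR: 61 XOR 8 = 53
The combined Grundy value is 53.

53


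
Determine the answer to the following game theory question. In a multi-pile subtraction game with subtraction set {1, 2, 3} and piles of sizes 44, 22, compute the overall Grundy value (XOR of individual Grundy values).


Subtraction set: {1, 2, 3}
For this subtraction set, G(n) = n mod 4 (period = max + 1 = 4).
Pile 1 (size 44): G(44) = 44 mod 4 = 0
Pile 2 (size 22): G(22) = 22 mod 4 = 2
Total Grundy value = XOR of all: 0 XOR 2 = 2

2


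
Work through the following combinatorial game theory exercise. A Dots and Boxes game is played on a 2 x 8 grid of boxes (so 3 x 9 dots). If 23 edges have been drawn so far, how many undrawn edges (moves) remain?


Grid: 2 x 8 boxes, i.e. 3 rows and 9 columns of dots.
Horizontal edges: (rows + 1) * cols = 3 * 8 = 24
Vertical edges: rows * (cols + 1) = 2 * 9 = 18
Total edges: 24 + 18 = 42
Edges drawn: 23
Remaining: 42 - 23 = 19

19


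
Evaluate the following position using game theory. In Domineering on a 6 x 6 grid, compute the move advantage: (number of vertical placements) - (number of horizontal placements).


Board is 6 x 6 (rows x cols).
Left (vertical) placements: (rows-1) * cols = 5 * 6 = 30
Right (horizontal) placements: rows * (cols-1) = 6 * 5 = 30
Advantage = Left - Right = 30 - 30 = 0

0


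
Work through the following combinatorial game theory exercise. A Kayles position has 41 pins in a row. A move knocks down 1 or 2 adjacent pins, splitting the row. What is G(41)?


Kayles: a move removes 1 or 2 adjacent pins from a contiguous row.
Removing pins from a row of k leaves two independent rows (a, b) with a + b = k - 1 (one pin) or a + b = k - 2 (two pins); an end removal gives a = 0.
By Sprague-Grundy, G(k) = mex{ G(a) XOR G(b) } over all these splits. G(0) = 0.
G(1): splits (0,0):0^0=0 -> mex({0}) = 1
G(2): splits (0,1):0^1=1 (0,0):0^0=0 -> mex({0, 1}) = 2
G(3): splits (0,2):0^2=2 (1,1):1^1=0 (0,1):0^1=1 -> mex({0, 1, 2}) = 3
G(4): splits (0,3):0^3=3 (1,2):1^2=3 (0,2):0^2=2 (1,1):1^1=0 -> mex({0, 2, 3}) = 1
G(5): splits (0,4):0^1=1 (1,3):1^3=2 (2,2):2^2=0 (0,3):0^3=3 (1,2):1^2=3 -> mex({0, 1, 2, 3}) = 4
G(6) = mex({0, 1, 2, 4}) = 3
G(7) = mex({0, 1, 3, 4, 5}) = 2
G(8) = mex({0, 2, 3, 5, 6}) = 1
G(9) = mex({0, 1, 2, 3, 6, 7}) = 4
G(10) = mex({0, 1, 3, 4, 5, 7}) = 2
G(11) = mex({0, 1, 2, 3, 4, 5}) = 6
G(12) = mex({0, 1, 2, 3, 5, 6, 7}) = 4
G(13) = mex({0, 2, 3, 4, 6, 7}) = 1
G(14) = mex({0, 1, 4, 5, 6, 7}) = 2
G(15) = mex({0, 1, 2, 3, 4, 5, 6}) = 7
G(16) = mex({0, 2, 3, 5, 6, 7}) = 1
G(17) = mex({0, 1, 2, 3, 5, 6, 7}) = 4
G(18) = mex({0, 1, 2, 4, 5, 6}) = 3
G(19) = mex({0, 1, 3, 4, 5, 7}) = 2
G(20) = mex({0, 2, 3, 4, 5, 6, 7}) = 1
G(21) = mex({0, 1, 2, 3, 5, 6, 7}) = 4
G(22) = mex({0, 1, 2, 3, 4, 5, 7}) = 6
G(23) = mex({0, 1, 2, 3, 4, 5, 6}) = 7
G(24) = mex({0, 1, 2, 3, 5, 6, 7}) = 4
G(25) = mex({0, 2, 3, 4, 6, 7}) = 1
G(26) = mex({0, 1, 3, 4, 5, 6, 7}) = 2
G(27) = mex({0, 1, 2, 3, 4, 5, 6, 7}) = 8
G(28) = mex({0, 1, 2, 3, 4, 6, 7, 8}) = 5
G(29) = mex({0, 1, 2, 3, 5, 6, 7, 8, 9}) = 4
G(30) = mex({0, 1, 2, 3, 4, 5, 6, 9, 10}) = 7
G(31) = mex({0, 1, 3, 4, 5, 7, 10, 11}) = 2
G(32) = mex({0, 2, 3, 4, 5, 6, 7, 9, 11}) = 1
G(33) = mex({0, 1, 2, 3, 4, 5, 6, 7, 9, 12}) = 8
G(34) = mex({0, 1, 2, 3, 4, 5, 7, 8, 11, 12}) = 6
G(35) = mex({0, 1, 2, 3, 4, 5, 6, 8, 9, 10, 11}) = 7
G(36) = mex({0, 1, 2, 3, 5, 6, 7, 9, 10}) = 4
G(37) = mex({0, 2, 3, 4, 6, 7, 9, 10, 11, 12}) = 1
G(38) = mex({0, 1, 3, 4, 5, 6, 7, 9, 10, 11, 12}) = 2
G(39) = mex({0, 1, 2, 4, 5, 6, 7, 9, 10, 12, 14}) = 3
G(40) = mex({0, 2, 3, 4, 6, 7, 11, 12, 14}) = 1
G(41) = mex({0, 1, 2, 3, 5, 6, 7, 9, 10, 11, 12}) = 4
Therefore G(41) = 4.

4


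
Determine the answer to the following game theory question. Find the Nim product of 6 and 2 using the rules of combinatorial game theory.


Nim multiplication is bilinear over XOR: (u XOR v) * w = (u*w) XOR (v*w).
So we split each operand into its bit components and XOR the pairwise Nim products.
6 = 2 + 4 (as XOR of powers of 2).
2 = 2 (as XOR of powers of 2).
Using the standard Nim-product table on single bits:
  2*2 = 3,   2*4 = 8,   2*8 = 12,
  4*4 = 6,   4*8 = 11,  8*8 = 13,
and  1*x = x (identity), k*l = l*k (commutative).
Pairwise Nim products:
  2 * 2 = 3
  4 * 2 = 8
XOR them: 3 XOR 8 = 11.
Result: 6 * 2 = 11 (in Nim).

11


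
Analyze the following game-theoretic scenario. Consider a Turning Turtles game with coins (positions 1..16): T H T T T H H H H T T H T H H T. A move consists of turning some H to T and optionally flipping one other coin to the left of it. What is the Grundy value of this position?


Coins: T H T T T H H H H T T H T H H T
Key fact: a single head at position k behaves exactly like a Nim heap of size k (turning it to T and optionally flipping a coin at j < k corresponds to moving the heap from k to j, or to 0), and heads combine as a disjunctive sum (two heads at the same place would cancel, matching j XOR j = 0). So the Nim-value is the XOR of the 1-indexed positions of the heads.
Face-up positions (1-indexed): [2, 6, 7, 8, 9, 12, 14, 15]
XOR 0 with 2: 0 XOR 2 = 2
XOR 2 with 6: 2 XOR 6 = 4
XOR 4 with 7: 4 XOR 7 = 3
XOR 3 with 8: 3 XOR 8 = 11
XOR 11 with 9: 11 XOR 9 = 2
XOR 2 with 12: 2 XOR 12 = 14
XOR 14 with 14: 14 XOR 14 = 0
XOR 0 with 15: 0 XOR 15 = 15
Nim-value = 15

15


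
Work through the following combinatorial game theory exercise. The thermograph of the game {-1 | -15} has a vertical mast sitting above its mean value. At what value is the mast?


Game = {-1 | -15}, a switch {a | b} with numbers a > b.
Its thermograph has left wall a - t and right wall b + t, which meet at t = (a - b)/2, where both equal (a + b)/2. So the mast (mean value) is at (a + b)/2.
Mean = (-1 + (-15))/2 = -16/2 = -8

-8


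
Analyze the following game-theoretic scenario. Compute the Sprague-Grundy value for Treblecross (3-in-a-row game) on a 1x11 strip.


Treblecross: place X on empty cells; 3-in-a-row wins.
Playing within two cells of an existing X lets the opponent win at once, so sensible play treats the cells i-2..i+2 around each X as dead. The player left with no safe cell loses, so this is a normal-play take-away game on strips of safe cells.
Placing X at cell i (0-indexed) of a strip of k safe cells leaves independent strips of sizes max(0, i-2) and max(0, k-i-3). Hence G(k) = mex{ G(max(0,i-2)) XOR G(max(0,k-i-3)) : 0 <= i < k }, with G(0) = 0.
G(1): splits (0,0):0^0=0 -> mex({0}) = 1
G(2): splits (0,0):0^0=0 -> mex({0}) = 1
G(3): splits (0,0):0^0=0 -> mex({0}) = 1
G(4): splits (0,1):0^1=1 (0,0):0^0=0 -> mex({0, 1}) = 2
G(5): splits (0,2):0^1=1 (0,1):0^1=1 (0,0):0^0=0 -> mex({0, 1}) = 2
G(6) = mex({1}) = 0
G(7) = mex({0, 1, 2}) = 3
G(8) = mex({0, 1, 2}) = 3
G(9) = mex({0, 2}) = 1
G(10) = mex({0, 2, 3}) = 1
G(11) = mex({0, 3}) = 1
Therefore G(11) = 1.

1


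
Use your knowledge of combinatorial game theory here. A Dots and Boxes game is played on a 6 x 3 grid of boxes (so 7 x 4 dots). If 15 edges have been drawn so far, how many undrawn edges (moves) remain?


Grid: 6 x 3 boxes, i.e. 7 rows and 4 columns of dots.
Horizontal edges: (rows + 1) * cols = 7 * 3 = 21
Vertical edges: rows * (cols + 1) = 6 * 4 = 24
Total edges: 21 + 24 = 45
Edges drawn: 15
Remaining: 45 - 15 = 30

30


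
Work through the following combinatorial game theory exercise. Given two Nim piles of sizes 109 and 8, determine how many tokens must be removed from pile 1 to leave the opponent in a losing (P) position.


Piles: 109 and 8
Current XOR: 109 XOR 8 = 101 (non-zero, so this is an N-position).
To make the XOR zero, we need to find a move that balances the piles.
For pile 1 (size 109): target = 109 XOR 101 = 8
We reduce pile 1 from 109 to 8.
Tokens removed: 109 - 8 = 101
Verification: 8 XOR 8 = 0

101


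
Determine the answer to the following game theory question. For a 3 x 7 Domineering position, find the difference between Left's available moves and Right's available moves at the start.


Board is 3 x 7 (rows x cols).
Left (vertical) placements: (rows-1) * cols = 2 * 7 = 14
Right (horizontal) placements: rows * (cols-1) = 3 * 6 = 18
Advantage = Left - Right = 14 - 18 = -4

-4


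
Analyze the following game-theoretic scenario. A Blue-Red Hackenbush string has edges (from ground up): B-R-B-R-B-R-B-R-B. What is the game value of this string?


Edges (from ground): B-R-B-R-B-R-B-R-B
By Berlekamp's sign-expansion rule, a Blue-Red Hackenbush stalk has the value of the surreal number whose sign sequence is the edge sequence with B -> + and R -> -.
Sign sequence: +-+-+-+-+
Trace the sign expansion in the surreal number tree, starting from 0:
Edge 1: B (sign +) -> bounds (0, +inf), value = 1
Edge 2: R (sign -) -> bounds (0, 1), value = 1/2
Edge 3: B (sign +) -> bounds (1/2, 1), value = 3/4
Edge 4: R (sign -) -> bounds (1/2, 3/4), value = 5/8
Edge 5: B (sign +) -> bounds (5/8, 3/4), value = 11/16
Edge 6: R (sign -) -> bounds (5/8, 11/16), value = 21/32
Edge 7: B (sign +) -> bounds (21/32, 11/16), value = 43/64
Edge 8: R (sign -) -> bounds (21/32, 43/64), value = 85/128
Edge 9: B (sign +) -> bounds (85/128, 43/64), value = 171/256
Game value = 171/256

171/256
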